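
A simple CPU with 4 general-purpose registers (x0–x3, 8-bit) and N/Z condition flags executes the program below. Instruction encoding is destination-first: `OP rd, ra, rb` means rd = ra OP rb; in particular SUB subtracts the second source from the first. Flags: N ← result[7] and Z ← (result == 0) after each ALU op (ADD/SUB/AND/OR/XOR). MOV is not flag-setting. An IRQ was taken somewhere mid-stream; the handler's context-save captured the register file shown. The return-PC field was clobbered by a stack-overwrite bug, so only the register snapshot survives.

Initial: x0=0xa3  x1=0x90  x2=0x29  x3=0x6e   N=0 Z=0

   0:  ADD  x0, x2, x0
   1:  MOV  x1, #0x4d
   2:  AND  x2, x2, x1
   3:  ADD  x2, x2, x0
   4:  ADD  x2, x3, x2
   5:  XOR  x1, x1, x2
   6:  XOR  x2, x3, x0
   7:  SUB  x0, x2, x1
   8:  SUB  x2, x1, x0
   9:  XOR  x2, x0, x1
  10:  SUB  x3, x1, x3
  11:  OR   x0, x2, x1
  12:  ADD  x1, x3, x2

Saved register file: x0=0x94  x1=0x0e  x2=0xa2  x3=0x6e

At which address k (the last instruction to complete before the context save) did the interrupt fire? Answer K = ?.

K = 7

after  0: x0=0xcc x1=0x90 x2=0x29 x3=0x6e  N=1 Z=0
after  1: x0=0xcc x1=0x4d x2=0x29 x3=0x6e  N=1 Z=0
after  2: x0=0xcc x1=0x4d x2=0x09 x3=0x6e  N=0 Z=0
after  3: x0=0xcc x1=0x4d x2=0xd5 x3=0x6e  N=1 Z=0
after  4: x0=0xcc x1=0x4d x2=0x43 x3=0x6e  N=0 Z=0
after  5: x0=0xcc x1=0x0e x2=0x43 x3=0x6e  N=0 Z=0
after  6: x0=0xcc x1=0x0e x2=0xa2 x3=0x6e  N=1 Z=0
after  7: x0=0x94 x1=0x0e x2=0xa2 x3=0x6e  N=1 Z=0
-- IRQ taken; context saved, return-PC = 8 --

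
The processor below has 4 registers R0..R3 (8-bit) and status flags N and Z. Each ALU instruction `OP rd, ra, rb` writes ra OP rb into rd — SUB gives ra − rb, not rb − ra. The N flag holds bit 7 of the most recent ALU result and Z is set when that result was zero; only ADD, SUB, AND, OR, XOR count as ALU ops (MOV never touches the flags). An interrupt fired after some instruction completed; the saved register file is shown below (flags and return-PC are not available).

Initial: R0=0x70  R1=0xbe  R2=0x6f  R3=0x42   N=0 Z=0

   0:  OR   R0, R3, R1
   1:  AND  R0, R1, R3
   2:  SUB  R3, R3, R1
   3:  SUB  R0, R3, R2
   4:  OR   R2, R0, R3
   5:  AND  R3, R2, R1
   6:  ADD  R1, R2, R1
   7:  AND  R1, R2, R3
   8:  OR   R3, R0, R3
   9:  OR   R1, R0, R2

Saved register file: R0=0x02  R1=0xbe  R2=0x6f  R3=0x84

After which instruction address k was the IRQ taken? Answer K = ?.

after  0: R0=0xfe R1=0xbe R2=0x6f R3=0x42  N=1 Z=0
after  1: R0=0x02 R1=0xbe R2=0x6f R3=0x42  N=0 Z=0
after  2: R0=0x02 R1=0xbe R2=0x6f R3=0x84  N=1 Z=0
-- IRQ taken; context saved, return-PC = 3 --

K = 2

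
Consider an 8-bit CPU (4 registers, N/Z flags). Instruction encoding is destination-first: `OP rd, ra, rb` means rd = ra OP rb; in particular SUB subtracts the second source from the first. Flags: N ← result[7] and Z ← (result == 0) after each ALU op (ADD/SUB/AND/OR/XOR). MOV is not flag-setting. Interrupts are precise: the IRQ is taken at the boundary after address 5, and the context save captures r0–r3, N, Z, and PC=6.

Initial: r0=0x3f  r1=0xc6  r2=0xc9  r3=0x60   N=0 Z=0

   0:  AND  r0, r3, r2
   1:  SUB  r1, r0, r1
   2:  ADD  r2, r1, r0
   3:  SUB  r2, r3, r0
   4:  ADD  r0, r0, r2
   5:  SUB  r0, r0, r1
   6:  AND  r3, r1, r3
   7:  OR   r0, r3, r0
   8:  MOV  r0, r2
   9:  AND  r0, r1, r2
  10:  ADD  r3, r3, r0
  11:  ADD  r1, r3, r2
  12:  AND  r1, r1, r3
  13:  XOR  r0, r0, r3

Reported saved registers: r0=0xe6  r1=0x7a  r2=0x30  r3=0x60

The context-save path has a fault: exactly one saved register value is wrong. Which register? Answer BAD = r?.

after  0: r0=0x40 r1=0xc6 r2=0xc9 r3=0x60  N=0 Z=0
after  1: r0=0x40 r1=0x7a r2=0xc9 r3=0x60  N=0 Z=0
after  2: r0=0x40 r1=0x7a r2=0xba r3=0x60  N=1 Z=0
after  3: r0=0x40 r1=0x7a r2=0x20 r3=0x60  N=0 Z=0
after  4: r0=0x60 r1=0x7a r2=0x20 r3=0x60  N=0 Z=0
after  5: r0=0xe6 r1=0x7a r2=0x20 r3=0x60  N=1 Z=0
-- IRQ taken; context saved, return-PC = 6 --
mismatch: r2: reported 0x30 vs actual 0x20

BAD = r2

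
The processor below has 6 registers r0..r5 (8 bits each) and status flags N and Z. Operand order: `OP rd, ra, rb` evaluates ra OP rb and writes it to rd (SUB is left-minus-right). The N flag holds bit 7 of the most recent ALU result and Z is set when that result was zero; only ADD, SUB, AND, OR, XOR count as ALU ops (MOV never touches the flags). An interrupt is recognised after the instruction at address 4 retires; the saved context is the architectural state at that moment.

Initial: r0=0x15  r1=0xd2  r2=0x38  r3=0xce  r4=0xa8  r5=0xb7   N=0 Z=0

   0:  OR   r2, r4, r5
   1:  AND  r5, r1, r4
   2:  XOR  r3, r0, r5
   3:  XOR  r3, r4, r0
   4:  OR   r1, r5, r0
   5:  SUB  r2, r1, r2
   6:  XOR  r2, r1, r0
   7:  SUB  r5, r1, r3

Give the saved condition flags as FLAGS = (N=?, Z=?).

after  0: r0=0x15 r1=0xd2 r2=0xbf r3=0xce r4=0xa8 r5=0xb7  N=1 Z=0
after  1: r0=0x15 r1=0xd2 r2=0xbf r3=0xce r4=0xa8 r5=0x80  N=1 Z=0
after  2: r0=0x15 r1=0xd2 r2=0xbf r3=0x95 r4=0xa8 r5=0x80  N=1 Z=0
after  3: r0=0x15 r1=0xd2 r2=0xbf r3=0xbd r4=0xa8 r5=0x80  N=1 Z=0
after  4: r0=0x15 r1=0x95 r2=0xbf r3=0xbd r4=0xa8 r5=0x80  N=1 Z=0
-- IRQ taken; context saved, return-PC = 5 --

FLAGS = (N=1, Z=0)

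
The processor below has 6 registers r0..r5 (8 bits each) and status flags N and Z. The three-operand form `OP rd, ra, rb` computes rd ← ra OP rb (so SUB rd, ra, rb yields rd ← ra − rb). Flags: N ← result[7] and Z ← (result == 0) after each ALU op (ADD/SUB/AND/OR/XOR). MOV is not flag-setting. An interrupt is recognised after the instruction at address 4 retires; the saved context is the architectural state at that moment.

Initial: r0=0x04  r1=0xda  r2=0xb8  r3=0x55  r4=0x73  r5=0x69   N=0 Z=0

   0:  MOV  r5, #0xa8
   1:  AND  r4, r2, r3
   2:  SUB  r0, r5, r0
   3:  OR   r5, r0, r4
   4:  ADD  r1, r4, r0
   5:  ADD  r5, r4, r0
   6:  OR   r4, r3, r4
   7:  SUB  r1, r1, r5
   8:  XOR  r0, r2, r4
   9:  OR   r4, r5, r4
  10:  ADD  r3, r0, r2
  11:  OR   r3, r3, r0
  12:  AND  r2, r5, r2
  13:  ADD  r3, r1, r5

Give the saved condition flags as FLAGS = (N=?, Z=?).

FLAGS = (N=1, Z=0)

after  0: r0=0x04 r1=0xda r2=0xb8 r3=0x55 r4=0x73 r5=0xa8  N=0 Z=0
after  1: r0=0x04 r1=0xda r2=0xb8 r3=0x55 r4=0x10 r5=0xa8  N=0 Z=0
after  2: r0=0xa4 r1=0xda r2=0xb8 r3=0x55 r4=0x10 r5=0xa8  N=1 Z=0
after  3: r0=0xa4 r1=0xda r2=0xb8 r3=0x55 r4=0x10 r5=0xb4  N=1 Z=0
after  4: r0=0xa4 r1=0xb4 r2=0xb8 r3=0x55 r4=0x10 r5=0xb4  N=1 Z=0
-- IRQ taken; context saved, return-PC = 5 --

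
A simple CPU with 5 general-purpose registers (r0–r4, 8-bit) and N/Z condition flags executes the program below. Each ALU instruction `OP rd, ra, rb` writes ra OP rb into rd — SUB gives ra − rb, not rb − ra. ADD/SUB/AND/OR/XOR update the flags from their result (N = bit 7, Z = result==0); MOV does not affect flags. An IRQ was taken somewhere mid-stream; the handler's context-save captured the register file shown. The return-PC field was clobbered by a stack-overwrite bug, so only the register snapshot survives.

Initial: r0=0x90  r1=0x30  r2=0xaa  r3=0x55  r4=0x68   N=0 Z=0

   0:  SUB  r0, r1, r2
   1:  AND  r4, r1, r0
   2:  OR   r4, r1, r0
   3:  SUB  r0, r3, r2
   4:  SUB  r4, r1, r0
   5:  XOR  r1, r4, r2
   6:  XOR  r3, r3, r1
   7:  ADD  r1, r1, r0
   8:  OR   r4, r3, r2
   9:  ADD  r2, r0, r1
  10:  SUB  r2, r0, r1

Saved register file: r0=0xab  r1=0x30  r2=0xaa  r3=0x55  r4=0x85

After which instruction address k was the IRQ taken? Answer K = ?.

K = 4

after  0: r0=0x86 r1=0x30 r2=0xaa r3=0x55 r4=0x68  N=1 Z=0
after  1: r0=0x86 r1=0x30 r2=0xaa r3=0x55 r4=0x00  N=0 Z=1
after  2: r0=0x86 r1=0x30 r2=0xaa r3=0x55 r4=0xb6  N=1 Z=0
after  3: r0=0xab r1=0x30 r2=0xaa r3=0x55 r4=0xb6  N=1 Z=0
after  4: r0=0xab r1=0x30 r2=0xaa r3=0x55 r4=0x85  N=1 Z=0
-- IRQ taken; context saved, return-PC = 5 --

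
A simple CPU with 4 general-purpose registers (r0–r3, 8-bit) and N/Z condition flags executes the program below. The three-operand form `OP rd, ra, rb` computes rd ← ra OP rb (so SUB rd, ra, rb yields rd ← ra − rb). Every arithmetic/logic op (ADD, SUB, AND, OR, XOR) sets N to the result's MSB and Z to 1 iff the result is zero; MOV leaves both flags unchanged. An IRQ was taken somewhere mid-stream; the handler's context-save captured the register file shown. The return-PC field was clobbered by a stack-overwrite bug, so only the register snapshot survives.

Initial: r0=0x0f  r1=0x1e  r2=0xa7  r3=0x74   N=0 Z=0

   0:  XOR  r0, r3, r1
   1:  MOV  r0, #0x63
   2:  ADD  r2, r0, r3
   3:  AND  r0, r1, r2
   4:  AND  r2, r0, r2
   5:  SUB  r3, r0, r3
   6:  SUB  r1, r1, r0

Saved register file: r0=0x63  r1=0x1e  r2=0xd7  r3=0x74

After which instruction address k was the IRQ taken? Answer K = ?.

after  0: r0=0x6a r1=0x1e r2=0xa7 r3=0x74  N=0 Z=0
after  1: r0=0x63 r1=0x1e r2=0xa7 r3=0x74  N=0 Z=0
after  2: r0=0x63 r1=0x1e r2=0xd7 r3=0x74  N=1 Z=0
-- IRQ taken; context saved, return-PC = 3 --

K = 2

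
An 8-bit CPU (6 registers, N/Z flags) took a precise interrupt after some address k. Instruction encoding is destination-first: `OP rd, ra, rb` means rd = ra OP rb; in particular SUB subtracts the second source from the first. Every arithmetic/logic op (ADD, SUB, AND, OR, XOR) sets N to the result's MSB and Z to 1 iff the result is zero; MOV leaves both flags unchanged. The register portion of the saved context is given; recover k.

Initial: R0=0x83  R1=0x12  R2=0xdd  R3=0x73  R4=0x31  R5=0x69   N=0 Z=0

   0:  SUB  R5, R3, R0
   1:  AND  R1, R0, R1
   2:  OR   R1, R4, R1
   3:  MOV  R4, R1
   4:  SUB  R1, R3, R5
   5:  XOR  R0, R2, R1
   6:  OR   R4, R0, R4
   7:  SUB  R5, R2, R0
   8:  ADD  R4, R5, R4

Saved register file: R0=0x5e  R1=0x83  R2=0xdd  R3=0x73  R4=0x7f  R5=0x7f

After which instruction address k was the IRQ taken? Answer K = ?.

after  0: R0=0x83 R1=0x12 R2=0xdd R3=0x73 R4=0x31 R5=0xf0  N=1 Z=0
after  1: R0=0x83 R1=0x02 R2=0xdd R3=0x73 R4=0x31 R5=0xf0  N=0 Z=0
after  2: R0=0x83 R1=0x33 R2=0xdd R3=0x73 R4=0x31 R5=0xf0  N=0 Z=0
after  3: R0=0x83 R1=0x33 R2=0xdd R3=0x73 R4=0x33 R5=0xf0  N=0 Z=0
after  4: R0=0x83 R1=0x83 R2=0xdd R3=0x73 R4=0x33 R5=0xf0  N=1 Z=0
after  5: R0=0x5e R1=0x83 R2=0xdd R3=0x73 R4=0x33 R5=0xf0  N=0 Z=0
after  6: R0=0x5e R1=0x83 R2=0xdd R3=0x73 R4=0x7f R5=0xf0  N=0 Z=0
after  7: R0=0x5e R1=0x83 R2=0xdd R3=0x73 R4=0x7f R5=0x7f  N=0 Z=0
-- IRQ taken; context saved, return-PC = 8 --

K = 7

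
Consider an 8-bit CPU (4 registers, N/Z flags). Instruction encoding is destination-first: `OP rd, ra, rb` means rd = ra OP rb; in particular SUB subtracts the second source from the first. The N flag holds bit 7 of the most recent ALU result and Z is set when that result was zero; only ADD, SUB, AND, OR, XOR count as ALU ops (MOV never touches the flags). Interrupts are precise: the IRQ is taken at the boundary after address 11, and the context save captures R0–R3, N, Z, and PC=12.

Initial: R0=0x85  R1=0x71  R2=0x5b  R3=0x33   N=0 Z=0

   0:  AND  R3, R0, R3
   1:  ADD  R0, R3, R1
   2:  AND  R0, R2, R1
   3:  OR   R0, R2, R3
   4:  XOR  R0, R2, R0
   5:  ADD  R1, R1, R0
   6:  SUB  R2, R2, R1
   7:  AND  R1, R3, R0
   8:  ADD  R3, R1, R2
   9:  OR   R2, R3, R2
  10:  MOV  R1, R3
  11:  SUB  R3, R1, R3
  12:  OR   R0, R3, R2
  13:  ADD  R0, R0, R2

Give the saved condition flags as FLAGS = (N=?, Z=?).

after  0: R0=0x85 R1=0x71 R2=0x5b R3=0x01  N=0 Z=0
after  1: R0=0x72 R1=0x71 R2=0x5b R3=0x01  N=0 Z=0
after  2: R0=0x51 R1=0x71 R2=0x5b R3=0x01  N=0 Z=0
after  3: R0=0x5b R1=0x71 R2=0x5b R3=0x01  N=0 Z=0
after  4: R0=0x00 R1=0x71 R2=0x5b R3=0x01  N=0 Z=1
after  5: R0=0x00 R1=0x71 R2=0x5b R3=0x01  N=0 Z=0
after  6: R0=0x00 R1=0x71 R2=0xea R3=0x01  N=1 Z=0
after  7: R0=0x00 R1=0x00 R2=0xea R3=0x01  N=0 Z=1
after  8: R0=0x00 R1=0x00 R2=0xea R3=0xea  N=1 Z=0
after  9: R0=0x00 R1=0x00 R2=0xea R3=0xea  N=1 Z=0
after 10: R0=0x00 R1=0xea R2=0xea R3=0xea  N=1 Z=0
after 11: R0=0x00 R1=0xea R2=0xea R3=0x00  N=0 Z=1
-- IRQ taken; context saved, return-PC = 12 --

FLAGS = (N=0, Z=1)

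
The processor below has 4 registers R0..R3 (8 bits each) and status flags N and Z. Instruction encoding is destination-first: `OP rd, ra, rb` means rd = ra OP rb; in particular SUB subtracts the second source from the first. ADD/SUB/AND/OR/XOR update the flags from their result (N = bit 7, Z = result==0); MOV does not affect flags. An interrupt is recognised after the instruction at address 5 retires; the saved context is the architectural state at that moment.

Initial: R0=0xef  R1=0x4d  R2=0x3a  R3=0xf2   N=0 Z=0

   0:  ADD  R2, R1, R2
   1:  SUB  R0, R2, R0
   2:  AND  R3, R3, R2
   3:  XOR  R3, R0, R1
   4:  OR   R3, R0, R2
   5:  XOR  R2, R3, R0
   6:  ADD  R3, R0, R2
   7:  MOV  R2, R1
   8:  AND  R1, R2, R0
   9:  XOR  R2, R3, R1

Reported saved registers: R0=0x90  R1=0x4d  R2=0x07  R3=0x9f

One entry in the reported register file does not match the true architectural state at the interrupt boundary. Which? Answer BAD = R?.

after  0: R0=0xef R1=0x4d R2=0x87 R3=0xf2  N=1 Z=0
after  1: R0=0x98 R1=0x4d R2=0x87 R3=0xf2  N=1 Z=0
after  2: R0=0x98 R1=0x4d R2=0x87 R3=0x82  N=1 Z=0
after  3: R0=0x98 R1=0x4d R2=0x87 R3=0xd5  N=1 Z=0
after  4: R0=0x98 R1=0x4d R2=0x87 R3=0x9f  N=1 Z=0
after  5: R0=0x98 R1=0x4d R2=0x07 R3=0x9f  N=0 Z=0
-- IRQ taken; context saved, return-PC = 6 --
mismatch: R0: reported 0x90 vs actual 0x98

BAD = R0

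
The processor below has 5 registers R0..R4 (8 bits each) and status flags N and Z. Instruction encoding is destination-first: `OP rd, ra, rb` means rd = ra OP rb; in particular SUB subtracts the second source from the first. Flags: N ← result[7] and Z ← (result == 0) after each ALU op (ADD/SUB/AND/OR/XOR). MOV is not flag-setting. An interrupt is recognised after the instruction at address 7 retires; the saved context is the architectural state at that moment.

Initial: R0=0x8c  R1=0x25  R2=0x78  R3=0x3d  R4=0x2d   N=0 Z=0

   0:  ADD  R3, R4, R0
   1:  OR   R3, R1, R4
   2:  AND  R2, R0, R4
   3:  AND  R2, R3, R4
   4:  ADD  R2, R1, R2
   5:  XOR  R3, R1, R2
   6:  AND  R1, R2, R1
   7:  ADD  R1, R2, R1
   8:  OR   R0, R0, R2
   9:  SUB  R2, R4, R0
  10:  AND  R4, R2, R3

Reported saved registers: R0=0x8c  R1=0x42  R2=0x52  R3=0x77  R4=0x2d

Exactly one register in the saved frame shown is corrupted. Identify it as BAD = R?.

BAD = R1

after  0: R0=0x8c R1=0x25 R2=0x78 R3=0xb9 R4=0x2d  N=1 Z=0
after  1: R0=0x8c R1=0x25 R2=0x78 R3=0x2d R4=0x2d  N=0 Z=0
after  2: R0=0x8c R1=0x25 R2=0x0c R3=0x2d R4=0x2d  N=0 Z=0
after  3: R0=0x8c R1=0x25 R2=0x2d R3=0x2d R4=0x2d  N=0 Z=0
after  4: R0=0x8c R1=0x25 R2=0x52 R3=0x2d R4=0x2d  N=0 Z=0
after  5: R0=0x8c R1=0x25 R2=0x52 R3=0x77 R4=0x2d  N=0 Z=0
after  6: R0=0x8c R1=0x00 R2=0x52 R3=0x77 R4=0x2d  N=0 Z=1
after  7: R0=0x8c R1=0x52 R2=0x52 R3=0x77 R4=0x2d  N=0 Z=0
-- IRQ taken; context saved, return-PC = 8 --
mismatch: R1: reported 0x42 vs actual 0x52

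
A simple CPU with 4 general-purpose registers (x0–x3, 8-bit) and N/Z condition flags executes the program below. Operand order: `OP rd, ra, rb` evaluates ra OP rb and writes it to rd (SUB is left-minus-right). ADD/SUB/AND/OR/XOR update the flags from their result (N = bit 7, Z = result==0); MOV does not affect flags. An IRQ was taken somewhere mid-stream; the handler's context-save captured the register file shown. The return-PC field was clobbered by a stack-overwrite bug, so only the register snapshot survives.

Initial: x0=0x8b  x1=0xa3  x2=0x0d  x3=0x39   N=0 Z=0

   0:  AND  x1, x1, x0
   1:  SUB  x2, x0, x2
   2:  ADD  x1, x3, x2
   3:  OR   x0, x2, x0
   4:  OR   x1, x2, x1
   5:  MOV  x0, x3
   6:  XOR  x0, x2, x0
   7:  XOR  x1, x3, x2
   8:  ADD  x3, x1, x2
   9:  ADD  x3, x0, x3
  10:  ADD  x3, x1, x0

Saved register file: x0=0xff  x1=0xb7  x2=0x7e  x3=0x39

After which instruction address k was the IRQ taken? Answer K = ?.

after  0: x0=0x8b x1=0x83 x2=0x0d x3=0x39  N=1 Z=0
after  1: x0=0x8b x1=0x83 x2=0x7e x3=0x39  N=0 Z=0
after  2: x0=0x8b x1=0xb7 x2=0x7e x3=0x39  N=1 Z=0
after  3: x0=0xff x1=0xb7 x2=0x7e x3=0x39  N=1 Z=0
-- IRQ taken; context saved, return-PC = 4 --

K = 3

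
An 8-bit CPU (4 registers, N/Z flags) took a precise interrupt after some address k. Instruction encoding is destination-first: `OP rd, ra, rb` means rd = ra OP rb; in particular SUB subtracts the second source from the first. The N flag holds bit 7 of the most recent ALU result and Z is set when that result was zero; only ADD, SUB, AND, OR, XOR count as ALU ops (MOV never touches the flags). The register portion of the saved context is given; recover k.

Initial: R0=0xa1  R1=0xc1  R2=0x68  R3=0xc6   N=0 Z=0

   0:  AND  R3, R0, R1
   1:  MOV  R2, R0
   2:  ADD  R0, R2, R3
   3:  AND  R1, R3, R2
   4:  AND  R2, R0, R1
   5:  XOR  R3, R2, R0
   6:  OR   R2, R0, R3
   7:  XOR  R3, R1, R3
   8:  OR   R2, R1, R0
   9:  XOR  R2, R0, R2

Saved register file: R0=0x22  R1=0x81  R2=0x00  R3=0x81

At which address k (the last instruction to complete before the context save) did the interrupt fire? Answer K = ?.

after  0: R0=0xa1 R1=0xc1 R2=0x68 R3=0x81  N=1 Z=0
after  1: R0=0xa1 R1=0xc1 R2=0xa1 R3=0x81  N=1 Z=0
after  2: R0=0x22 R1=0xc1 R2=0xa1 R3=0x81  N=0 Z=0
after  3: R0=0x22 R1=0x81 R2=0xa1 R3=0x81  N=1 Z=0
after  4: R0=0x22 R1=0x81 R2=0x00 R3=0x81  N=0 Z=1
-- IRQ taken; context saved, return-PC = 5 --

K = 4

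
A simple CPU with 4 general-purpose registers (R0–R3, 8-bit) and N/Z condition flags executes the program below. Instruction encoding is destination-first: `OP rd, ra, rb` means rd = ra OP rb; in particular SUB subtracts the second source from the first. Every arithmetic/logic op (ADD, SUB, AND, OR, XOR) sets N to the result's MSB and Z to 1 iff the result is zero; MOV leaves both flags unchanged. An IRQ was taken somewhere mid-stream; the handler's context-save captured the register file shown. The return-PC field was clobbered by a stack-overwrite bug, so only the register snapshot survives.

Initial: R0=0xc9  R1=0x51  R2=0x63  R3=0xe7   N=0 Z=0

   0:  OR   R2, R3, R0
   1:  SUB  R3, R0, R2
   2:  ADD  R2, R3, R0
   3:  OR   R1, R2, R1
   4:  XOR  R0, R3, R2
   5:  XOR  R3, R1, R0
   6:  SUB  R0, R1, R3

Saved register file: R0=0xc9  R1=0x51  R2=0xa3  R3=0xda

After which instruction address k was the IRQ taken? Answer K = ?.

K = 2

after  0: R0=0xc9 R1=0x51 R2=0xef R3=0xe7  N=1 Z=0
after  1: R0=0xc9 R1=0x51 R2=0xef R3=0xda  N=1 Z=0
after  2: R0=0xc9 R1=0x51 R2=0xa3 R3=0xda  N=1 Z=0
-- IRQ taken; context saved, return-PC = 3 --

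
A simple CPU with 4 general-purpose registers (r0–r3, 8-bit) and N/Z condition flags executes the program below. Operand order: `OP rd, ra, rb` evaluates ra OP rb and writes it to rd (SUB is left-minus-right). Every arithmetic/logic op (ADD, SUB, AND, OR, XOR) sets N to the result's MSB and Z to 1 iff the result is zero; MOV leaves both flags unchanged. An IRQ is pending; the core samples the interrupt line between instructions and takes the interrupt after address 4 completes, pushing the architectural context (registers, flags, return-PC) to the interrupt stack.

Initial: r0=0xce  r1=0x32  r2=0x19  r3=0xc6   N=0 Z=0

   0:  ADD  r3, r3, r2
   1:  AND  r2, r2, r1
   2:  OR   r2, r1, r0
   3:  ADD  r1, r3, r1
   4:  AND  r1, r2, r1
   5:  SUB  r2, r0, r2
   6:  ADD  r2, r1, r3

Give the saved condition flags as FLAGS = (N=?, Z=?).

after  0: r0=0xce r1=0x32 r2=0x19 r3=0xdf  N=1 Z=0
after  1: r0=0xce r1=0x32 r2=0x10 r3=0xdf  N=0 Z=0
after  2: r0=0xce r1=0x32 r2=0xfe r3=0xdf  N=1 Z=0
after  3: r0=0xce r1=0x11 r2=0xfe r3=0xdf  N=0 Z=0
after  4: r0=0xce r1=0x10 r2=0xfe r3=0xdf  N=0 Z=0
-- IRQ taken; context saved, return-PC = 5 --

FLAGS = (N=0, Z=0)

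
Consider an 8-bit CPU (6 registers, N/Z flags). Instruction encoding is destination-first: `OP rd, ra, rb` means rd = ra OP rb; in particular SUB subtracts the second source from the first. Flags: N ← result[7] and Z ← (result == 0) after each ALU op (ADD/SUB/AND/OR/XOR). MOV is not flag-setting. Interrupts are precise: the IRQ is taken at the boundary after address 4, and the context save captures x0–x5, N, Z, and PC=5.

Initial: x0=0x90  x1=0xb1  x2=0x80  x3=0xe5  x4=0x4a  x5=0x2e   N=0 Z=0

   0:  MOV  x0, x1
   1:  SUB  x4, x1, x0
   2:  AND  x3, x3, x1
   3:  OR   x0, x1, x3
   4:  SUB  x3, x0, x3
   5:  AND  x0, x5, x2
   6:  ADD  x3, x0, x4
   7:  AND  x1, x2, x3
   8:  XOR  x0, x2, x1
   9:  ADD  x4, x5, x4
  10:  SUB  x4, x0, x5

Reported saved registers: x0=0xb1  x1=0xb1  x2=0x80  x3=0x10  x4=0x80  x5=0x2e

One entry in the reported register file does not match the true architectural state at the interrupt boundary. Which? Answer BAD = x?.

after  0: x0=0xb1 x1=0xb1 x2=0x80 x3=0xe5 x4=0x4a x5=0x2e  N=0 Z=0
after  1: x0=0xb1 x1=0xb1 x2=0x80 x3=0xe5 x4=0x00 x5=0x2e  N=0 Z=1
after  2: x0=0xb1 x1=0xb1 x2=0x80 x3=0xa1 x4=0x00 x5=0x2e  N=1 Z=0
after  3: x0=0xb1 x1=0xb1 x2=0x80 x3=0xa1 x4=0x00 x5=0x2e  N=1 Z=0
after  4: x0=0xb1 x1=0xb1 x2=0x80 x3=0x10 x4=0x00 x5=0x2e  N=0 Z=0
-- IRQ taken; context saved, return-PC = 5 --
mismatch: x4: reported 0x80 vs actual 0x00

BAD = x4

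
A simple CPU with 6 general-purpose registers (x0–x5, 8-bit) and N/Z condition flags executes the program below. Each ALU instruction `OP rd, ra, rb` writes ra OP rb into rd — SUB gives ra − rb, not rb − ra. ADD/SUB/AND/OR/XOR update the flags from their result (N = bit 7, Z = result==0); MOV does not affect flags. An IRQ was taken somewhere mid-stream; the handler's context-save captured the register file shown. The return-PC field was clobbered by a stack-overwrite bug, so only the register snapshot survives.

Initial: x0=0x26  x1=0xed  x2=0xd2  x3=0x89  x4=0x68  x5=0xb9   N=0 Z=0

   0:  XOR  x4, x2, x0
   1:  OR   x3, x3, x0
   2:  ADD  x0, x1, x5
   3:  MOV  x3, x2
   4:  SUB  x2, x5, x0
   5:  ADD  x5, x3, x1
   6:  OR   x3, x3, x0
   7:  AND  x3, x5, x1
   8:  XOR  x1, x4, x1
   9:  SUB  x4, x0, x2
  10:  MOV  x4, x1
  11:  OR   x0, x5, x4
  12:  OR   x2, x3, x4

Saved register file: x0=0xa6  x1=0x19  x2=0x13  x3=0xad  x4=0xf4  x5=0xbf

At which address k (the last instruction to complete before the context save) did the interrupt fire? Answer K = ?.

K = 8

after  0: x0=0x26 x1=0xed x2=0xd2 x3=0x89 x4=0xf4 x5=0xb9  N=1 Z=0
after  1: x0=0x26 x1=0xed x2=0xd2 x3=0xaf x4=0xf4 x5=0xb9  N=1 Z=0
after  2: x0=0xa6 x1=0xed x2=0xd2 x3=0xaf x4=0xf4 x5=0xb9  N=1 Z=0
after  3: x0=0xa6 x1=0xed x2=0xd2 x3=0xd2 x4=0xf4 x5=0xb9  N=1 Z=0
after  4: x0=0xa6 x1=0xed x2=0x13 x3=0xd2 x4=0xf4 x5=0xb9  N=0 Z=0
after  5: x0=0xa6 x1=0xed x2=0x13 x3=0xd2 x4=0xf4 x5=0xbf  N=1 Z=0
after  6: x0=0xa6 x1=0xed x2=0x13 x3=0xf6 x4=0xf4 x5=0xbf  N=1 Z=0
after  7: x0=0xa6 x1=0xed x2=0x13 x3=0xad x4=0xf4 x5=0xbf  N=1 Z=0
after  8: x0=0xa6 x1=0x19 x2=0x13 x3=0xad x4=0xf4 x5=0xbf  N=0 Z=0
-- IRQ taken; context saved, return-PC = 9 --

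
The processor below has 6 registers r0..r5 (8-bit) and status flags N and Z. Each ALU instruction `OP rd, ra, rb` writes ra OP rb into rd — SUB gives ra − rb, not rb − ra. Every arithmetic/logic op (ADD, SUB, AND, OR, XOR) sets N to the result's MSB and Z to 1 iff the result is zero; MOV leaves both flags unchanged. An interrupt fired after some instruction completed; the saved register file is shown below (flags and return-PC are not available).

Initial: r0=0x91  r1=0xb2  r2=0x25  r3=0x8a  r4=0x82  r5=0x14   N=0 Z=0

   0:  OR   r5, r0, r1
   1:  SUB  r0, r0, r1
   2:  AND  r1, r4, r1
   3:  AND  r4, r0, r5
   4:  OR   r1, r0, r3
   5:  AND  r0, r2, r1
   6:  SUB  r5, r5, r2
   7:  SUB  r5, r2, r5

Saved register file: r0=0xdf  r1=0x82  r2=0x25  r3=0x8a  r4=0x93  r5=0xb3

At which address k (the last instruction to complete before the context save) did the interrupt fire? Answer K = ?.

K = 3

after  0: r0=0x91 r1=0xb2 r2=0x25 r3=0x8a r4=0x82 r5=0xb3  N=1 Z=0
after  1: r0=0xdf r1=0xb2 r2=0x25 r3=0x8a r4=0x82 r5=0xb3  N=1 Z=0
after  2: r0=0xdf r1=0x82 r2=0x25 r3=0x8a r4=0x82 r5=0xb3  N=1 Z=0
after  3: r0=0xdf r1=0x82 r2=0x25 r3=0x8a r4=0x93 r5=0xb3  N=1 Z=0
-- IRQ taken; context saved, return-PC = 4 --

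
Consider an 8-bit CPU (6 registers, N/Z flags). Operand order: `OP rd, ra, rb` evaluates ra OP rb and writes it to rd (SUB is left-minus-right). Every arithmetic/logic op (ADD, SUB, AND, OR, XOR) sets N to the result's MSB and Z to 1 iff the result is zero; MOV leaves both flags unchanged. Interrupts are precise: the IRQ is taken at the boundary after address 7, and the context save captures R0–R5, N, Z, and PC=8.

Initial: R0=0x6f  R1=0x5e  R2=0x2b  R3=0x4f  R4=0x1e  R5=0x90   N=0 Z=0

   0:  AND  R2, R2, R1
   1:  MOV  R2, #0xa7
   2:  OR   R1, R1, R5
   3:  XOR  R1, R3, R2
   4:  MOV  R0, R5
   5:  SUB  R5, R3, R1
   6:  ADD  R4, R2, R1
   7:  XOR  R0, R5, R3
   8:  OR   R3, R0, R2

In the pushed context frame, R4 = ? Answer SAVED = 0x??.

after  0: R0=0x6f R1=0x5e R2=0x0a R3=0x4f R4=0x1e R5=0x90  N=0 Z=0
after  1: R0=0x6f R1=0x5e R2=0xa7 R3=0x4f R4=0x1e R5=0x90  N=0 Z=0
after  2: R0=0x6f R1=0xde R2=0xa7 R3=0x4f R4=0x1e R5=0x90  N=1 Z=0
after  3: R0=0x6f R1=0xe8 R2=0xa7 R3=0x4f R4=0x1e R5=0x90  N=1 Z=0
after  4: R0=0x90 R1=0xe8 R2=0xa7 R3=0x4f R4=0x1e R5=0x90  N=1 Z=0
after  5: R0=0x90 R1=0xe8 R2=0xa7 R3=0x4f R4=0x1e R5=0x67  N=0 Z=0
after  6: R0=0x90 R1=0xe8 R2=0xa7 R3=0x4f R4=0x8f R5=0x67  N=1 Z=0
after  7: R0=0x28 R1=0xe8 R2=0xa7 R3=0x4f R4=0x8f R5=0x67  N=0 Z=0
-- IRQ taken; context saved, return-PC = 8 --

SAVED = 0x8f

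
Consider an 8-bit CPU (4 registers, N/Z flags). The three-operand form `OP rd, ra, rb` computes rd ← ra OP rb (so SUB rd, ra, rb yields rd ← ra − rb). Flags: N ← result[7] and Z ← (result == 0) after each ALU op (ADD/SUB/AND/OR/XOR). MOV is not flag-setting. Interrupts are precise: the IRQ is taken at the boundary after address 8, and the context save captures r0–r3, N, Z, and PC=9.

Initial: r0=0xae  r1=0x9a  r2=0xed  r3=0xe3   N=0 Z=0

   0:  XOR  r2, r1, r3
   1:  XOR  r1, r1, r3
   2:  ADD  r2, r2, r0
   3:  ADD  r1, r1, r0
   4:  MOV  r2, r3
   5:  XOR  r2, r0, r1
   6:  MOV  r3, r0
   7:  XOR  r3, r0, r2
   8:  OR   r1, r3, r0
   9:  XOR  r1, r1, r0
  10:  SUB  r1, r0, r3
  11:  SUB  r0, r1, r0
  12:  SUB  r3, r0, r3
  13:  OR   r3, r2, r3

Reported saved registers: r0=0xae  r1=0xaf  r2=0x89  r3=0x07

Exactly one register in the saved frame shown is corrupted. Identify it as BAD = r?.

after  0: r0=0xae r1=0x9a r2=0x79 r3=0xe3  N=0 Z=0
after  1: r0=0xae r1=0x79 r2=0x79 r3=0xe3  N=0 Z=0
after  2: r0=0xae r1=0x79 r2=0x27 r3=0xe3  N=0 Z=0
after  3: r0=0xae r1=0x27 r2=0x27 r3=0xe3  N=0 Z=0
after  4: r0=0xae r1=0x27 r2=0xe3 r3=0xe3  N=0 Z=0
after  5: r0=0xae r1=0x27 r2=0x89 r3=0xe3  N=1 Z=0
after  6: r0=0xae r1=0x27 r2=0x89 r3=0xae  N=1 Z=0
after  7: r0=0xae r1=0x27 r2=0x89 r3=0x27  N=0 Z=0
after  8: r0=0xae r1=0xaf r2=0x89 r3=0x27  N=1 Z=0
-- IRQ taken; context saved, return-PC = 9 --
mismatch: r3: reported 0x07 vs actual 0x27

BAD = r3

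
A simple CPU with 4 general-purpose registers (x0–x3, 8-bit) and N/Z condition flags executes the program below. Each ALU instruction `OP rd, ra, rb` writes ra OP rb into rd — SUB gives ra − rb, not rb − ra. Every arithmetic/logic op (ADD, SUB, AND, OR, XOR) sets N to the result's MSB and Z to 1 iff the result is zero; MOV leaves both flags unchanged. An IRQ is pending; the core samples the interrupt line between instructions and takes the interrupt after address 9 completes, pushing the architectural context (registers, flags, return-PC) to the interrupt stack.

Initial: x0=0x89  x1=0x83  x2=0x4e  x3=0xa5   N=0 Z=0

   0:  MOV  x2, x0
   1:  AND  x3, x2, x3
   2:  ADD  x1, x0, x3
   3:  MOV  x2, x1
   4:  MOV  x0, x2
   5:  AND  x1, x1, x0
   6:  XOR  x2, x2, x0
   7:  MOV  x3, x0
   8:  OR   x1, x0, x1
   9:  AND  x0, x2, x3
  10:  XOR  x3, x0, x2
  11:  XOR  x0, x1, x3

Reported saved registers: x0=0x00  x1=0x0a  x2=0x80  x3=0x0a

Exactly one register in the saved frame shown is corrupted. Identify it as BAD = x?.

after  0: x0=0x89 x1=0x83 x2=0x89 x3=0xa5  N=0 Z=0
after  1: x0=0x89 x1=0x83 x2=0x89 x3=0x81  N=1 Z=0
after  2: x0=0x89 x1=0x0a x2=0x89 x3=0x81  N=0 Z=0
after  3: x0=0x89 x1=0x0a x2=0x0a x3=0x81  N=0 Z=0
after  4: x0=0x0a x1=0x0a x2=0x0a x3=0x81  N=0 Z=0
after  5: x0=0x0a x1=0x0a x2=0x0a x3=0x81  N=0 Z=0
after  6: x0=0x0a x1=0x0a x2=0x00 x3=0x81  N=0 Z=1
after  7: x0=0x0a x1=0x0a x2=0x00 x3=0x0a  N=0 Z=1
after  8: x0=0x0a x1=0x0a x2=0x00 x3=0x0a  N=0 Z=0
after  9: x0=0x00 x1=0x0a x2=0x00 x3=0x0a  N=0 Z=1
-- IRQ taken; context saved, return-PC = 10 --
mismatch: x2: reported 0x80 vs actual 0x00

BAD = x2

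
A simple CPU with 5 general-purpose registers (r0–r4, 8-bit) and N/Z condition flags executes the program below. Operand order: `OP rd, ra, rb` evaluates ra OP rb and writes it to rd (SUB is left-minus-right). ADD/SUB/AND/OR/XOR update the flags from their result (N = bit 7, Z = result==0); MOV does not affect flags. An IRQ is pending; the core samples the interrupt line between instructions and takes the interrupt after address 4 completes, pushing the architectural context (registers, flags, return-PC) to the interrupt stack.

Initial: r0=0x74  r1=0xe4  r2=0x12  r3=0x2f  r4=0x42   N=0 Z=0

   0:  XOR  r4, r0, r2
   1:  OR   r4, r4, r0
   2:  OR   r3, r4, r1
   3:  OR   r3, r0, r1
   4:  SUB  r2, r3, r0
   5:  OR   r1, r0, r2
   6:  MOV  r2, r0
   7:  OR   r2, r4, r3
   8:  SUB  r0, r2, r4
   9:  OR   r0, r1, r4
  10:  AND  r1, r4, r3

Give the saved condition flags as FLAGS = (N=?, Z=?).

FLAGS = (N=1, Z=0)

after  0: r0=0x74 r1=0xe4 r2=0x12 r3=0x2f r4=0x66  N=0 Z=0
after  1: r0=0x74 r1=0xe4 r2=0x12 r3=0x2f r4=0x76  N=0 Z=0
after  2: r0=0x74 r1=0xe4 r2=0x12 r3=0xf6 r4=0x76  N=1 Z=0
after  3: r0=0x74 r1=0xe4 r2=0x12 r3=0xf4 r4=0x76  N=1 Z=0
after  4: r0=0x74 r1=0xe4 r2=0x80 r3=0xf4 r4=0x76  N=1 Z=0
-- IRQ taken; context saved, return-PC = 5 --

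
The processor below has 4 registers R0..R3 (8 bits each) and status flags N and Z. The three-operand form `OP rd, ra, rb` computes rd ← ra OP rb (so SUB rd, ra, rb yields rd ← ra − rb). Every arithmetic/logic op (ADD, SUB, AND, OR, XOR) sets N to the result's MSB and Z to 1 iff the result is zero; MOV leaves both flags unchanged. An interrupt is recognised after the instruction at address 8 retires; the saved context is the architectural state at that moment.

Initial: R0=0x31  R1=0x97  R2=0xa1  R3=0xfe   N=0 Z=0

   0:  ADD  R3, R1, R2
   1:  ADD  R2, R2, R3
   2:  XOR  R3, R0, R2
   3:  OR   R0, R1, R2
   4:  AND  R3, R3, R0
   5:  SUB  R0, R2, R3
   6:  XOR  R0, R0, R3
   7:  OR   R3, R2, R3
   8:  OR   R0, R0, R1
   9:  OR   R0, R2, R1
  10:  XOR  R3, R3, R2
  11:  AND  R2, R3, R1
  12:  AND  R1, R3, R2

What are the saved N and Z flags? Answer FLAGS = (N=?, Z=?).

FLAGS = (N=1, Z=0)

after  0: R0=0x31 R1=0x97 R2=0xa1 R3=0x38  N=0 Z=0
after  1: R0=0x31 R1=0x97 R2=0xd9 R3=0x38  N=1 Z=0
after  2: R0=0x31 R1=0x97 R2=0xd9 R3=0xe8  N=1 Z=0
after  3: R0=0xdf R1=0x97 R2=0xd9 R3=0xe8  N=1 Z=0
after  4: R0=0xdf R1=0x97 R2=0xd9 R3=0xc8  N=1 Z=0
after  5: R0=0x11 R1=0x97 R2=0xd9 R3=0xc8  N=0 Z=0
after  6: R0=0xd9 R1=0x97 R2=0xd9 R3=0xc8  N=1 Z=0
after  7: R0=0xd9 R1=0x97 R2=0xd9 R3=0xd9  N=1 Z=0
after  8: R0=0xdf R1=0x97 R2=0xd9 R3=0xd9  N=1 Z=0
-- IRQ taken; context saved, return-PC = 9 --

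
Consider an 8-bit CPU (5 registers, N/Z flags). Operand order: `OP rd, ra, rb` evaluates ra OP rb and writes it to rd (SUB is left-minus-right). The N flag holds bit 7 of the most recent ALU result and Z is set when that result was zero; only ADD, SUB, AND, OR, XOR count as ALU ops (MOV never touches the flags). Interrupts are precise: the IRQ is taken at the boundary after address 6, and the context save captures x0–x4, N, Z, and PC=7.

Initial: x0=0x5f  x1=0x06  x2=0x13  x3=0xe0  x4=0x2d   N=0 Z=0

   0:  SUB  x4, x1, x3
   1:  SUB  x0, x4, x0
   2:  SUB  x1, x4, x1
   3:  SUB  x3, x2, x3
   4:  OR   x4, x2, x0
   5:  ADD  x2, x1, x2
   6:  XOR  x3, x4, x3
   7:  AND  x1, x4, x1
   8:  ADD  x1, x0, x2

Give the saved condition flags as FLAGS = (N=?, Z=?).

FLAGS = (N=1, Z=0)

after  0: x0=0x5f x1=0x06 x2=0x13 x3=0xe0 x4=0x26  N=0 Z=0
after  1: x0=0xc7 x1=0x06 x2=0x13 x3=0xe0 x4=0x26  N=1 Z=0
after  2: x0=0xc7 x1=0x20 x2=0x13 x3=0xe0 x4=0x26  N=0 Z=0
after  3: x0=0xc7 x1=0x20 x2=0x13 x3=0x33 x4=0x26  N=0 Z=0
after  4: x0=0xc7 x1=0x20 x2=0x13 x3=0x33 x4=0xd7  N=1 Z=0
after  5: x0=0xc7 x1=0x20 x2=0x33 x3=0x33 x4=0xd7  N=0 Z=0
after  6: x0=0xc7 x1=0x20 x2=0x33 x3=0xe4 x4=0xd7  N=1 Z=0
-- IRQ taken; context saved, return-PC = 7 --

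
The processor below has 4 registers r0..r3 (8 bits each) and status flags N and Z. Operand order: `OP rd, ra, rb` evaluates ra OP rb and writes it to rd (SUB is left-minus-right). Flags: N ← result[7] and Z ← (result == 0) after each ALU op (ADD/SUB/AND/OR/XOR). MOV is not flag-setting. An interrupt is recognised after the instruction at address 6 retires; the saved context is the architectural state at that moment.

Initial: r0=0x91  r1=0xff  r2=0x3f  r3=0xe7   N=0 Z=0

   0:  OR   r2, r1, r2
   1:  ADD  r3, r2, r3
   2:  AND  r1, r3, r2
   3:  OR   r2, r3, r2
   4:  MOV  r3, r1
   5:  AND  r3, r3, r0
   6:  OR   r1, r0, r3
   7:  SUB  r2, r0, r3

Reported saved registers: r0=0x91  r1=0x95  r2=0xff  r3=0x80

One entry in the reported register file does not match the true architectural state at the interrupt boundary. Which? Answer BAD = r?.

after  0: r0=0x91 r1=0xff r2=0xff r3=0xe7  N=1 Z=0
after  1: r0=0x91 r1=0xff r2=0xff r3=0xe6  N=1 Z=0
after  2: r0=0x91 r1=0xe6 r2=0xff r3=0xe6  N=1 Z=0
after  3: r0=0x91 r1=0xe6 r2=0xff r3=0xe6  N=1 Z=0
after  4: r0=0x91 r1=0xe6 r2=0xff r3=0xe6  N=1 Z=0
after  5: r0=0x91 r1=0xe6 r2=0xff r3=0x80  N=1 Z=0
after  6: r0=0x91 r1=0x91 r2=0xff r3=0x80  N=1 Z=0
-- IRQ taken; context saved, return-PC = 7 --
mismatch: r1: reported 0x95 vs actual 0x91

BAD = r1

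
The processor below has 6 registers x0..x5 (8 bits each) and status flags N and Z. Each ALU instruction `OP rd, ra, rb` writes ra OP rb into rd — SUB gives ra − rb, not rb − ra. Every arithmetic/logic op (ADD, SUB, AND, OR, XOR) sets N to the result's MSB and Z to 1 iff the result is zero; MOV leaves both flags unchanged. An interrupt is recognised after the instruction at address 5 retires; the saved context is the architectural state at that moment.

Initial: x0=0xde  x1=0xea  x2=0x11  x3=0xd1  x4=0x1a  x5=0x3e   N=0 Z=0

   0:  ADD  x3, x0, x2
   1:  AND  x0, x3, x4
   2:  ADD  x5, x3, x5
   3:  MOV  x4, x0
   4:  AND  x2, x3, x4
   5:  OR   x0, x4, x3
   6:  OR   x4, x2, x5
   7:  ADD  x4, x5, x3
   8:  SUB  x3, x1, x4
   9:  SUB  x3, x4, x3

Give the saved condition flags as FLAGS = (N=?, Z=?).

after  0: x0=0xde x1=0xea x2=0x11 x3=0xef x4=0x1a x5=0x3e  N=1 Z=0
after  1: x0=0x0a x1=0xea x2=0x11 x3=0xef x4=0x1a x5=0x3e  N=0 Z=0
after  2: x0=0x0a x1=0xea x2=0x11 x3=0xef x4=0x1a x5=0x2d  N=0 Z=0
after  3: x0=0x0a x1=0xea x2=0x11 x3=0xef x4=0x0a x5=0x2d  N=0 Z=0
after  4: x0=0x0a x1=0xea x2=0x0a x3=0xef x4=0x0a x5=0x2d  N=0 Z=0
after  5: x0=0xef x1=0xea x2=0x0a x3=0xef x4=0x0a x5=0x2d  N=1 Z=0
-- IRQ taken; context saved, return-PC = 6 --

FLAGS = (N=1, Z=0)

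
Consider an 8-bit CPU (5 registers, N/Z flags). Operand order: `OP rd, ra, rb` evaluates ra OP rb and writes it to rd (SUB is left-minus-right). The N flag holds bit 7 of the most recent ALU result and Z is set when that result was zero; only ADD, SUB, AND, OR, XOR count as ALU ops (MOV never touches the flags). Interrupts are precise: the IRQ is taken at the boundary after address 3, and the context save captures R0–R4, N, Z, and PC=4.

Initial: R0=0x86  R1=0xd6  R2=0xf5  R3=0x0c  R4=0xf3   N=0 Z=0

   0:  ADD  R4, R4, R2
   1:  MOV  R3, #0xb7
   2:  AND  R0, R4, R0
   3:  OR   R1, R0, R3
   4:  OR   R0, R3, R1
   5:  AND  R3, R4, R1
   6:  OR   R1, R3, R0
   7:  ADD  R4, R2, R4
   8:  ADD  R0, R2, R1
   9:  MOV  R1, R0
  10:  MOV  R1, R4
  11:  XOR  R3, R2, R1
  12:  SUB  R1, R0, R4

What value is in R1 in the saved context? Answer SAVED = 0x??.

SAVED = 0xb7

after  0: R0=0x86 R1=0xd6 R2=0xf5 R3=0x0c R4=0xe8  N=1 Z=0
after  1: R0=0x86 R1=0xd6 R2=0xf5 R3=0xb7 R4=0xe8  N=1 Z=0
after  2: R0=0x80 R1=0xd6 R2=0xf5 R3=0xb7 R4=0xe8  N=1 Z=0
after  3: R0=0x80 R1=0xb7 R2=0xf5 R3=0xb7 R4=0xe8  N=1 Z=0
-- IRQ taken; context saved, return-PC = 4 --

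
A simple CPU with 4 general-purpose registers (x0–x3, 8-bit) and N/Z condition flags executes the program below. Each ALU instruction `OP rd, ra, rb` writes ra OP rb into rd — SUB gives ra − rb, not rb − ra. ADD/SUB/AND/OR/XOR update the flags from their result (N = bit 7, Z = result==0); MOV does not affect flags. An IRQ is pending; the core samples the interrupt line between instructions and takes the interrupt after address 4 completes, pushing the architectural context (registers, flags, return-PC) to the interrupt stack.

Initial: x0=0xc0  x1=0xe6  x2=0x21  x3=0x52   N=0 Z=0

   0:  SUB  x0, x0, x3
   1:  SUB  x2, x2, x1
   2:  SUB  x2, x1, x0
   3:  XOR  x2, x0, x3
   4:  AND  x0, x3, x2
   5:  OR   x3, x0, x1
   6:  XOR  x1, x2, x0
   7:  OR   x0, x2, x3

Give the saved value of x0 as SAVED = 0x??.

SAVED = 0x10

after  0: x0=0x6e x1=0xe6 x2=0x21 x3=0x52  N=0 Z=0
after  1: x0=0x6e x1=0xe6 x2=0x3b x3=0x52  N=0 Z=0
after  2: x0=0x6e x1=0xe6 x2=0x78 x3=0x52  N=0 Z=0
after  3: x0=0x6e x1=0xe6 x2=0x3c x3=0x52  N=0 Z=0
after  4: x0=0x10 x1=0xe6 x2=0x3c x3=0x52  N=0 Z=0
-- IRQ taken; context saved, return-PC = 5 --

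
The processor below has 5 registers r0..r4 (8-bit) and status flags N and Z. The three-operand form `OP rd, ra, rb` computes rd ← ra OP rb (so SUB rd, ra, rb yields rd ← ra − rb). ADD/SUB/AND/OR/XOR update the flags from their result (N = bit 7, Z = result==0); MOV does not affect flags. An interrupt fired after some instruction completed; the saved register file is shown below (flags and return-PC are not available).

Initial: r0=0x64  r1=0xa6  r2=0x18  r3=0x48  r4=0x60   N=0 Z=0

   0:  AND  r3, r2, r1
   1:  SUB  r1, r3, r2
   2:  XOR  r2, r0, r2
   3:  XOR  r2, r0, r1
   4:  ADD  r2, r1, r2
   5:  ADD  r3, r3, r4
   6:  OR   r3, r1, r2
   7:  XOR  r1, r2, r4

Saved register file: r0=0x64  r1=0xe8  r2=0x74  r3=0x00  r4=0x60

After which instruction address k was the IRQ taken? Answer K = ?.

after  0: r0=0x64 r1=0xa6 r2=0x18 r3=0x00 r4=0x60  N=0 Z=1
after  1: r0=0x64 r1=0xe8 r2=0x18 r3=0x00 r4=0x60  N=1 Z=0
after  2: r0=0x64 r1=0xe8 r2=0x7c r3=0x00 r4=0x60  N=0 Z=0
after  3: r0=0x64 r1=0xe8 r2=0x8c r3=0x00 r4=0x60  N=1 Z=0
after  4: r0=0x64 r1=0xe8 r2=0x74 r3=0x00 r4=0x60  N=0 Z=0
-- IRQ taken; context saved, return-PC = 5 --

K = 4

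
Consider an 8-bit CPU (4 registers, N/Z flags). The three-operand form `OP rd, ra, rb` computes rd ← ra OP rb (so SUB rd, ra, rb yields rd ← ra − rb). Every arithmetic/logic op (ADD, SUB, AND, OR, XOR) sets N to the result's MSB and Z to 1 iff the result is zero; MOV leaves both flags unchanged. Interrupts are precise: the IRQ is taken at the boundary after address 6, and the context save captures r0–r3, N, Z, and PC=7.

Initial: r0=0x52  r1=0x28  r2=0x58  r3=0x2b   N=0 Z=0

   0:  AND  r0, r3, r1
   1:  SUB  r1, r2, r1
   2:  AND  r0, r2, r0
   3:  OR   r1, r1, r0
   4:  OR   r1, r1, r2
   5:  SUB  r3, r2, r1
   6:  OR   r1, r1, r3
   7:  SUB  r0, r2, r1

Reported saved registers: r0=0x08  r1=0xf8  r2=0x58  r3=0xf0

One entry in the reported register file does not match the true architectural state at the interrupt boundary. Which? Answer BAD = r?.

after  0: r0=0x28 r1=0x28 r2=0x58 r3=0x2b  N=0 Z=0
after  1: r0=0x28 r1=0x30 r2=0x58 r3=0x2b  N=0 Z=0
after  2: r0=0x08 r1=0x30 r2=0x58 r3=0x2b  N=0 Z=0
after  3: r0=0x08 r1=0x38 r2=0x58 r3=0x2b  N=0 Z=0
after  4: r0=0x08 r1=0x78 r2=0x58 r3=0x2b  N=0 Z=0
after  5: r0=0x08 r1=0x78 r2=0x58 r3=0xe0  N=1 Z=0
after  6: r0=0x08 r1=0xf8 r2=0x58 r3=0xe0  N=1 Z=0
-- IRQ taken; context saved, return-PC = 7 --
mismatch: r3: reported 0xf0 vs actual 0xe0

BAD = r3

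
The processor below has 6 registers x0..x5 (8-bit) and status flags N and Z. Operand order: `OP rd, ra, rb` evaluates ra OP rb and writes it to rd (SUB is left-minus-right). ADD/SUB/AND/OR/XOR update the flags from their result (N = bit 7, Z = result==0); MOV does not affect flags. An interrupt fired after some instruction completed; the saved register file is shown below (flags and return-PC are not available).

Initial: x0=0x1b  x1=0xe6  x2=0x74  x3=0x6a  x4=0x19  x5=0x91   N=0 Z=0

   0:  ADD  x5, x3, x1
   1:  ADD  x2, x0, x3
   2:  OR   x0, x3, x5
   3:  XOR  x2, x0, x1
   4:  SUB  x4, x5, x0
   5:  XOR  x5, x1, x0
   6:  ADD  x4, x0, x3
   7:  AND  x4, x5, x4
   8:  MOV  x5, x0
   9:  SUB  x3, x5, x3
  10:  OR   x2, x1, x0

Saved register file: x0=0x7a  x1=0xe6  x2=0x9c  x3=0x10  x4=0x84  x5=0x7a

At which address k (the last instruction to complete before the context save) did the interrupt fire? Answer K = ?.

K = 9

after  0: x0=0x1b x1=0xe6 x2=0x74 x3=0x6a x4=0x19 x5=0x50  N=0 Z=0
after  1: x0=0x1b x1=0xe6 x2=0x85 x3=0x6a x4=0x19 x5=0x50  N=1 Z=0
after  2: x0=0x7a x1=0xe6 x2=0x85 x3=0x6a x4=0x19 x5=0x50  N=0 Z=0
after  3: x0=0x7a x1=0xe6 x2=0x9c x3=0x6a x4=0x19 x5=0x50  N=1 Z=0
after  4: x0=0x7a x1=0xe6 x2=0x9c x3=0x6a x4=0xd6 x5=0x50  N=1 Z=0
after  5: x0=0x7a x1=0xe6 x2=0x9c x3=0x6a x4=0xd6 x5=0x9c  N=1 Z=0
after  6: x0=0x7a x1=0xe6 x2=0x9c x3=0x6a x4=0xe4 x5=0x9c  N=1 Z=0
after  7: x0=0x7a x1=0xe6 x2=0x9c x3=0x6a x4=0x84 x5=0x9c  N=1 Z=0
after  8: x0=0x7a x1=0xe6 x2=0x9c x3=0x6a x4=0x84 x5=0x7a  N=1 Z=0
after  9: x0=0x7a x1=0xe6 x2=0x9c x3=0x10 x4=0x84 x5=0x7a  N=0 Z=0
-- IRQ taken; context saved, return-PC = 10 --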